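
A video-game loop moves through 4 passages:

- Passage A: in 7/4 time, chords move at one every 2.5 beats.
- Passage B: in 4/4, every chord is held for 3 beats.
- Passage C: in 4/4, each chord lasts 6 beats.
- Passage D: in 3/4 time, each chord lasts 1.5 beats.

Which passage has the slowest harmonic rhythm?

A: 7/2.5 = 2.8 chords/bar.
B: 4/3 = 4/3 chords/bar.
C: 4/6 = 2/3 chords/bar.
D: 3/1.5 = 2 chords/bar.
Slowest is C at 2/3 chords/bar.

Passage C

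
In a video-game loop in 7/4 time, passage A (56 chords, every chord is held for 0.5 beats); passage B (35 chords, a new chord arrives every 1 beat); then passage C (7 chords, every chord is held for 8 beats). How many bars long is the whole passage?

A: 56 × 0.5 = 28 beats = 4 bars.
B: 35 × 1 = 35 beats = 5 bars.
C: 7 × 8 = 56 beats = 8 bars.
Total: 4 + 5 + 8 = 17 bars.

17 bars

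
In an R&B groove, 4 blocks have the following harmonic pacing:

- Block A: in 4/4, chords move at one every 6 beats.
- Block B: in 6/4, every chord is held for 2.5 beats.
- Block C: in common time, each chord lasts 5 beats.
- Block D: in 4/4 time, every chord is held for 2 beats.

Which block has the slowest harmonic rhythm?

A: each chord is 6 beats in 4/4, so 2/3 per bar.
B: each chord is 2.5 beats in 6/4, so 2.4 per bar.
C: each chord is 5 beats in 4/4, so 0.8 per bar.
D: each chord is 2 beats in 4/4, so 2 per bar.
Slowest is A at 2/3 chords/bar.

Block A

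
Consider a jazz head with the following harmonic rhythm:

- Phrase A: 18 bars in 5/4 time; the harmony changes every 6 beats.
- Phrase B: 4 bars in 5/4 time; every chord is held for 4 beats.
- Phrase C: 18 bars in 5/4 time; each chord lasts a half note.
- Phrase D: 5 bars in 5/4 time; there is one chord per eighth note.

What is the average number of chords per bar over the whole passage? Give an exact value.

A: 18 bars of 5 beats is 90 beats; at 6 beats each that's 15 chords.
B: 4 bars of 5 beats is 20 beats; at 4 beats each that's 5 chords.
C: 18 bars of 5 beats is 90 beats; at 2 beats each that's 45 chords.
D: 5 bars of 5 beats is 25 beats; at 0.5 beats each that's 50 chords.
Overall: 115 chords over 45 bars → 115/45 = 23/9 chords per bar.

23/9 chords per bar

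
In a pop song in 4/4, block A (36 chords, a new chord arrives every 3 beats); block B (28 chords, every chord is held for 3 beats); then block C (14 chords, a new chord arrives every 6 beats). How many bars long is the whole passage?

69 bars

A: 36 × 3 = 108 beats = 27 bars.
B: 28 × 3 = 84 beats = 21 bars.
C: 14 × 6 = 84 beats = 21 bars.
Total: 27 + 21 + 21 = 69 bars.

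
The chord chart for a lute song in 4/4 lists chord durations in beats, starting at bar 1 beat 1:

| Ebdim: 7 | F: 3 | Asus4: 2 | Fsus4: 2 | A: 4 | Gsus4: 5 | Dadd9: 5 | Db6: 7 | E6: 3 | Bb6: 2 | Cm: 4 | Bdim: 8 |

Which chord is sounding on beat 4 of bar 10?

Beat 4 of bar 10 is beat (10−1)×4 + 4 = 40 overall.
Running totals: Ebdim ends at 7, F ends at 10, Asus4 ends at 12, Fsus4 ends at 14, A ends at 18, Gsus4 ends at 23, Dadd9 ends at 28, Db6 ends at 35, E6 ends at 38, Bb6 ends at 40.
Beat 40 falls within Bb6.

Bb6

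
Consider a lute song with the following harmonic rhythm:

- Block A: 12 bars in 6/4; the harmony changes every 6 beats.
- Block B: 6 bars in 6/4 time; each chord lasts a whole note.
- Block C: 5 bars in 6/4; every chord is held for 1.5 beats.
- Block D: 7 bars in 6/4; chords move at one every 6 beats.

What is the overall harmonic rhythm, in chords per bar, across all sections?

A: 12 bars of 6 beats is 72 beats; at 6 beats each that's 12 chords.
B: 6 bars of 6 beats is 36 beats; at 4 beats each that's 9 chords.
C: 5 bars of 6 beats is 30 beats; at 1.5 beats each that's 20 chords.
D: 7 bars of 6 beats is 42 beats; at 6 beats each that's 7 chords.
Overall: 48 chords over 30 bars → 48/30 = 1.6 chords per bar.

1.6 chords per bar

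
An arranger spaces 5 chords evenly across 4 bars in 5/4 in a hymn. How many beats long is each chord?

4 bars × 5 beats/bar = 20 beats total.
20 beats ÷ 5 chords = 4 beats per chord.
(That is a whole note.)

4 beats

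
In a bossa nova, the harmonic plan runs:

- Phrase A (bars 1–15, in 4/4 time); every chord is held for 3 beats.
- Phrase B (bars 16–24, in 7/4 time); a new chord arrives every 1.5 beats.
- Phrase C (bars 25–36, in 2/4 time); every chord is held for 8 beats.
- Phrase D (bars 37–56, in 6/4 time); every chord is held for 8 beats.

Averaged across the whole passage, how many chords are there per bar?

10/7 chords per bar

A: 15 × 4 = 60 beats ÷ 3 = 20 chords.
B: 9 × 7 = 63 beats ÷ 1.5 = 42 chords.
C: 12 × 2 = 24 beats ÷ 8 = 3 chords.
D: 20 × 6 = 120 beats ÷ 8 = 15 chords.
Overall: 80 chords over 56 bars → 80/56 = 10/7 chords per bar.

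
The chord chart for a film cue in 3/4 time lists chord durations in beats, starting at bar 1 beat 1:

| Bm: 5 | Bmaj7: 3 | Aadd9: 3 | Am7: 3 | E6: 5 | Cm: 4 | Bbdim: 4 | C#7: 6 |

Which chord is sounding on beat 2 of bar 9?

Bbdim

Beat 2 of bar 9 is beat (9−1)×3 + 2 = 26 overall.
Running totals: Bm ends at 5, Bmaj7 ends at 8, Aadd9 ends at 11, Am7 ends at 14, E6 ends at 19, Cm ends at 23, Bbdim ends at 27.
Beat 26 falls within Bbdim.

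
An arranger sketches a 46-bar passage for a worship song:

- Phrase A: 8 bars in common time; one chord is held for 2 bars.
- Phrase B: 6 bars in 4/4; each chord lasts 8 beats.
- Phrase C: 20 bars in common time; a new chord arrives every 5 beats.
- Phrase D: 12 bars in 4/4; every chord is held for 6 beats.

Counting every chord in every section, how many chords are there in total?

31 chords

A: 8·4 = 32 beats, 32/8 = 4 chords.
B: 6·4 = 24 beats, 24/8 = 3 chords.
C: 20·4 = 80 beats, 80/5 = 16 chords.
D: 12·4 = 48 beats, 48/6 = 8 chords.
Total: 4 + 3 + 16 + 8 = 31.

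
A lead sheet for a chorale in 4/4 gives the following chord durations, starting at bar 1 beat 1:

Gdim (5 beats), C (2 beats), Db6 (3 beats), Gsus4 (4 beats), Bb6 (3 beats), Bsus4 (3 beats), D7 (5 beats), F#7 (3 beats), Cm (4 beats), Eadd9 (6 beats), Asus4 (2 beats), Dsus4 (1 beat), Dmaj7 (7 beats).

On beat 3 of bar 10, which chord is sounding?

Beat 3 of bar 10 is beat (10−1)×4 + 3 = 39 overall.
Running totals: Gdim ends at 5, C ends at 7, Db6 ends at 10, Gsus4 ends at 14, Bb6 ends at 17, Bsus4 ends at 20, D7 ends at 25, F#7 ends at 28, Cm ends at 32, Eadd9 ends at 38, Asus4 ends at 40.
Beat 39 falls within Asus4.

Asus4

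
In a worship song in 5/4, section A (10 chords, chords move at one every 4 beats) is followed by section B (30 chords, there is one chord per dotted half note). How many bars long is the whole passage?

A: 10 × 4 = 40 beats = 8 bars.
B: 30 × 3 = 90 beats = 18 bars.
Total: 8 + 18 = 26 bars.

26 bars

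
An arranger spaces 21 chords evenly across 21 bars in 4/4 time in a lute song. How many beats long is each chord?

4 beats

21 bars × 4 beats/bar = 84 beats total.
84 beats ÷ 21 chords = 4 beats per chord.
(That is a whole note.)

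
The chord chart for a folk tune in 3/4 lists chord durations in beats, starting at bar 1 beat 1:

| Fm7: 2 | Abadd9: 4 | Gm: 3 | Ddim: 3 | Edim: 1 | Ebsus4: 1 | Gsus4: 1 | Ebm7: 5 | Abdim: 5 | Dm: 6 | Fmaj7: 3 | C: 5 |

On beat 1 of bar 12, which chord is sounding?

Beat 1 of bar 12 is beat (12−1)×3 + 1 = 34 overall.
Running totals: Fm7 ends at 2, Abadd9 ends at 6, Gm ends at 9, Ddim ends at 12, Edim ends at 13, Ebsus4 ends at 14, Gsus4 ends at 15, Ebm7 ends at 20, Abdim ends at 25, Dm ends at 31, Fmaj7 ends at 34.
Beat 34 falls within Fmaj7.

Fmaj7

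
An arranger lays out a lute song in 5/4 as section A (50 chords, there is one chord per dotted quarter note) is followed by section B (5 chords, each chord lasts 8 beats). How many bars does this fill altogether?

A: 50 × 1.5 = 75 beats = 15 bars.
B: 5 × 8 = 40 beats = 8 bars.
Total: 15 + 8 = 23 bars.

23 bars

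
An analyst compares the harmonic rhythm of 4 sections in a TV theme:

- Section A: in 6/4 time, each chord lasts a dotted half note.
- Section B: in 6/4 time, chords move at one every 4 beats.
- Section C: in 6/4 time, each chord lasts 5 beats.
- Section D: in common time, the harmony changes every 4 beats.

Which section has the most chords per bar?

Section A

A: 6/3 = 2 chords/bar.
B: 6/4 = 1.5 chords/bar.
C: 6/5 = 1.2 chords/bar.
D: 4/4 = 1 chord/bar.
Fastest is A at 2 chords/bar.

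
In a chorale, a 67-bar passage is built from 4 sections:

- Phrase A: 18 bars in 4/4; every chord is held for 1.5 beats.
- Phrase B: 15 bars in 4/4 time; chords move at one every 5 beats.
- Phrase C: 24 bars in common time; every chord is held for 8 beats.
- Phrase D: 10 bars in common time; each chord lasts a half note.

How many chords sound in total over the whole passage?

A: 18 bars × 4 beats = 72 beats; 1.5 beats/chord → 48 chords.
B: 15 bars × 4 beats = 60 beats; 5 beats/chord → 12 chords.
C: 24 bars × 4 beats = 96 beats; 8 beats/chord → 12 chords.
D: 10 bars × 4 beats = 40 beats; 2 beats/chord → 20 chords.
Total: 48 + 12 + 12 + 20 = 92.

92 chords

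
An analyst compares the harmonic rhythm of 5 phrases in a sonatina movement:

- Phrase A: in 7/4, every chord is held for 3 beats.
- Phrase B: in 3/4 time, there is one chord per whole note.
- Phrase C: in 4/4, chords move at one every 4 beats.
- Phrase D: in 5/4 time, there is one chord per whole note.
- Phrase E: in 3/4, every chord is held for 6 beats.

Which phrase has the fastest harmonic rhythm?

Phrase A

A: 7/3 = 7/3 chords/bar.
B: 3/4 = 0.75 chords/bar.
C: 4/4 = 1 chord/bar.
D: 5/4 = 1.25 chords/bar.
E: 3/6 = 0.5 chords/bar.
Fastest is A at 7/3 chords/bar.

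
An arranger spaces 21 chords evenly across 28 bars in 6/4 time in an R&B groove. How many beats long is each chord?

8 beats

28 bars × 6 beats/bar = 168 beats total.
168 beats ÷ 21 chords = 8 beats per chord.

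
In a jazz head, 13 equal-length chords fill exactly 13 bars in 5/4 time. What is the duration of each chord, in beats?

13 bars × 5 beats/bar = 65 beats total.
65 beats ÷ 13 chords = 5 beats per chord.

5 beats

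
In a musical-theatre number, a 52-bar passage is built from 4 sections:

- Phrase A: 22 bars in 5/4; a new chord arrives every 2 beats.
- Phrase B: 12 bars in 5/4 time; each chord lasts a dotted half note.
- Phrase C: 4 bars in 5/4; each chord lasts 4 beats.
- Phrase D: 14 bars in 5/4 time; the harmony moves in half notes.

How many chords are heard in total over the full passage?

A: 22 bars × 5 beats = 110 beats; 2 beats/chord → 55 chords.
B: 12 bars × 5 beats = 60 beats; 3 beats/chord → 20 chords.
C: 4 bars × 5 beats = 20 beats; 4 beats/chord → 5 chords.
D: 14 bars × 5 beats = 70 beats; 2 beats/chord → 35 chords.
Total: 55 + 20 + 5 + 35 = 115.

115 chords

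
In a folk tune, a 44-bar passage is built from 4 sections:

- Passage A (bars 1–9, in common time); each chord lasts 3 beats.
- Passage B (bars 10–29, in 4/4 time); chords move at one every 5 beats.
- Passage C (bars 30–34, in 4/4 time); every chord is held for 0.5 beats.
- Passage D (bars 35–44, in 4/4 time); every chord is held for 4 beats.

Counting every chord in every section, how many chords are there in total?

78 chords

A has 36 beats and chords last 3 each, so 12 chords.
B has 80 beats and chords last 5 each, so 16 chords.
C has 20 beats and chords last 0.5 each, so 40 chords.
D has 40 beats and chords last 4 each, so 10 chords.
Total: 12 + 16 + 40 + 10 = 78.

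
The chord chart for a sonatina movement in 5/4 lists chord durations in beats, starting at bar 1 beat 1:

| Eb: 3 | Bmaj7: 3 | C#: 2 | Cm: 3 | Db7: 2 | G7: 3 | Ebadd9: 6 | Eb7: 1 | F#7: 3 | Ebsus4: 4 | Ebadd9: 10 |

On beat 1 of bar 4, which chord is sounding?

G7

Beat 1 of bar 4 is beat (4−1)×5 + 1 = 16 overall.
Running totals: Eb ends at 3, Bmaj7 ends at 6, C# ends at 8, Cm ends at 11, Db7 ends at 13, G7 ends at 16.
Beat 16 falls within G7.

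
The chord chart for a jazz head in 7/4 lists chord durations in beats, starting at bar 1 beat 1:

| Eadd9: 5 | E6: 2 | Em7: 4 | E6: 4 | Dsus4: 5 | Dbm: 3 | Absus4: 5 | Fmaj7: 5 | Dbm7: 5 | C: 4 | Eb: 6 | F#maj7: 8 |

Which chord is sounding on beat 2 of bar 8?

F#maj7

Beat 2 of bar 8 is beat (8−1)×7 + 2 = 51 overall.
Running totals: Eadd9 ends at 5, E6 ends at 7, Em7 ends at 11, E6 ends at 15, Dsus4 ends at 20, Dbm ends at 23, Absus4 ends at 28, Fmaj7 ends at 33, Dbm7 ends at 38, C ends at 42, Eb ends at 48, F#maj7 ends at 56.
Beat 51 falls within F#maj7.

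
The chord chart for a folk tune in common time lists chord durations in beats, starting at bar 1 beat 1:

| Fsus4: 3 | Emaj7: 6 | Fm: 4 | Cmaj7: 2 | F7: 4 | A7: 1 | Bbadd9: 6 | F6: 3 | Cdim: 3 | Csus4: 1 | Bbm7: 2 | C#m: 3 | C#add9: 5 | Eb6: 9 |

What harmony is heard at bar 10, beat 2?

Beat 2 of bar 10 is beat (10−1)×4 + 2 = 38 overall.
Running totals: Fsus4 ends at 3, Emaj7 ends at 9, Fm ends at 13, Cmaj7 ends at 15, F7 ends at 19, A7 ends at 20, Bbadd9 ends at 26, F6 ends at 29, Cdim ends at 32, Csus4 ends at 33, Bbm7 ends at 35, C#m ends at 38.
Beat 38 falls within C#m.

C#m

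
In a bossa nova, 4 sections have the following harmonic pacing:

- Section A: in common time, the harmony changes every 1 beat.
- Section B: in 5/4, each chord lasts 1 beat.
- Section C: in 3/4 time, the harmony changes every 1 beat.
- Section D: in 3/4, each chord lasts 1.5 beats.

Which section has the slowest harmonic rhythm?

Section D

A: each chord is 1 beat in 4/4, so 4 per bar.
B: each chord is 1 beat in 5/4, so 5 per bar.
C: each chord is 1 beat in 3/4, so 3 per bar.
D: each chord is 1.5 beats in 3/4, so 2 per bar.
Slowest is D at 2 chords/bar.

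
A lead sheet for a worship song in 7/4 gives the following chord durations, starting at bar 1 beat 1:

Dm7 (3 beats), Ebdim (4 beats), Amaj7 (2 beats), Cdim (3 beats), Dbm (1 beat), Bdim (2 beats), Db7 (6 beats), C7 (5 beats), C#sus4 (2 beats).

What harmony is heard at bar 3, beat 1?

Bdim

Beat 1 of bar 3 is beat (3−1)×7 + 1 = 15 overall.
Running totals: Dm7 ends at 3, Ebdim ends at 7, Amaj7 ends at 9, Cdim ends at 12, Dbm ends at 13, Bdim ends at 15.
Beat 15 falls within Bdim.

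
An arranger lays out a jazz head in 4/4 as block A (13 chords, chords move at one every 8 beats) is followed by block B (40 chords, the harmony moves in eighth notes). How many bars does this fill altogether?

31 bars

A: 13 × 8 = 104 beats = 26 bars.
B: 40 × 0.5 = 20 beats = 5 bars.
Total: 26 + 5 = 31 bars.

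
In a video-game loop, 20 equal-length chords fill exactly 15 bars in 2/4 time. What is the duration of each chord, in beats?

15 bars × 2 beats/bar = 30 beats total.
30 beats ÷ 20 chords = 1.5 beats per chord.
(That is a dotted quarter note.)

1.5 beats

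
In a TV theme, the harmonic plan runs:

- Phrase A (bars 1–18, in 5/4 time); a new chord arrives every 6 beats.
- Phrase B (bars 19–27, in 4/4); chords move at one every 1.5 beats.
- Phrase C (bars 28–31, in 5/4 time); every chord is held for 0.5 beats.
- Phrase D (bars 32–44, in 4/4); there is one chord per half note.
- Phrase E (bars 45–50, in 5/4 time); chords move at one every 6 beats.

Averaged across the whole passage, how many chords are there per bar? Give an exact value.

A: 18 × 5 = 90 beats ÷ 6 = 15 chords.
B: 9 × 4 = 36 beats ÷ 1.5 = 24 chords.
C: 4 × 5 = 20 beats ÷ 0.5 = 40 chords.
D: 13 × 4 = 52 beats ÷ 2 = 26 chords.
E: 6 × 5 = 30 beats ÷ 6 = 5 chords.
Overall: 110 chords over 50 bars → 110/50 = 2.2 chords per bar.

2.2 chords per bar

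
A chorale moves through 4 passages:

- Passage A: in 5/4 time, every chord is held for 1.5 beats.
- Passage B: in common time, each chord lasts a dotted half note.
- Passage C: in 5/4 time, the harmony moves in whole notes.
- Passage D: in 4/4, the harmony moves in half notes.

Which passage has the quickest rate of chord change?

Passage A

A: 5 beats/bar ÷ 1.5 beats/chord = 10/3 chords/bar.
B: 4 beats/bar ÷ 3 beats/chord = 4/3 chords/bar.
C: 5 beats/bar ÷ 4 beats/chord = 1.25 chords/bar.
D: 4 beats/bar ÷ 2 beats/chord = 2 chords/bar.
Fastest is A at 10/3 chords/bar.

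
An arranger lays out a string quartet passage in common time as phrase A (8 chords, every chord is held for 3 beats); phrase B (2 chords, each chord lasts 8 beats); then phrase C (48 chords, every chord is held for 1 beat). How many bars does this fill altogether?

22 bars

A: 8 × 3 = 24 beats = 6 bars.
B: 2 × 8 = 16 beats = 4 bars.
C: 48 × 1 = 48 beats = 12 bars.
Total: 6 + 4 + 12 = 22 bars.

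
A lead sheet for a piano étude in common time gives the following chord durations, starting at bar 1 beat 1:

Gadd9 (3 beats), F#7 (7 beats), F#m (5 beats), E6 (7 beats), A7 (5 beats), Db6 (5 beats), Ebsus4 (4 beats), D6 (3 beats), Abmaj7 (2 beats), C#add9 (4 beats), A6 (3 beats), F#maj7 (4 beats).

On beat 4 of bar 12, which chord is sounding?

Beat 4 of bar 12 is beat (12−1)×4 + 4 = 48 overall.
Running totals: Gadd9 ends at 3, F#7 ends at 10, F#m ends at 15, E6 ends at 22, A7 ends at 27, Db6 ends at 32, Ebsus4 ends at 36, D6 ends at 39, Abmaj7 ends at 41, C#add9 ends at 45, A6 ends at 48.
Beat 48 falls within A6.

A6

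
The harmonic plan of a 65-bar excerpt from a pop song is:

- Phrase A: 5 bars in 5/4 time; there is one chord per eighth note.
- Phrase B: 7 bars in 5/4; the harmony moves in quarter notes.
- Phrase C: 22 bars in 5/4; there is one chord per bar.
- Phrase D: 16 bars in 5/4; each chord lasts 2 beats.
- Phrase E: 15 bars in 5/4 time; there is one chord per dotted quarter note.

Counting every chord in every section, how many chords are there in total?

197 chords

A: 5·5 = 25 beats, 25/0.5 = 50 chords.
B: 7·5 = 35 beats, 35/1 = 35 chords.
C: 22·5 = 110 beats, 110/5 = 22 chords.
D: 16·5 = 80 beats, 80/2 = 40 chords.
E: 15·5 = 75 beats, 75/1.5 = 50 chords.
Total: 50 + 35 + 22 + 40 + 50 = 197.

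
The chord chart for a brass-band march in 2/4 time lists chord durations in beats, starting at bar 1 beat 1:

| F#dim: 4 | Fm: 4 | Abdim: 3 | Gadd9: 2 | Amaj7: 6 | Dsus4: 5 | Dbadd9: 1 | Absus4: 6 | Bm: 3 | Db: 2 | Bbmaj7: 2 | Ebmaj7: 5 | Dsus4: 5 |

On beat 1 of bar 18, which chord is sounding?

Db

Beat 1 of bar 18 is beat (18−1)×2 + 1 = 35 overall.
Running totals: F#dim ends at 4, Fm ends at 8, Abdim ends at 11, Gadd9 ends at 13, Amaj7 ends at 19, Dsus4 ends at 24, Dbadd9 ends at 25, Absus4 ends at 31, Bm ends at 34, Db ends at 36.
Beat 35 falls within Db.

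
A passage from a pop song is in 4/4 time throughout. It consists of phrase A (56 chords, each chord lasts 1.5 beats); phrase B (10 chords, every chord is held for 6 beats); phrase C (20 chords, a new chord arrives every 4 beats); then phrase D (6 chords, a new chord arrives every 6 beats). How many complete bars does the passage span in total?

65 bars

A: 56 × 1.5 = 84 beats = 21 bars.
B: 10 × 6 = 60 beats = 15 bars.
C: 20 × 4 = 80 beats = 20 bars.
D: 6 × 6 = 36 beats = 9 bars.
Total: 21 + 15 + 20 + 9 = 65 bars.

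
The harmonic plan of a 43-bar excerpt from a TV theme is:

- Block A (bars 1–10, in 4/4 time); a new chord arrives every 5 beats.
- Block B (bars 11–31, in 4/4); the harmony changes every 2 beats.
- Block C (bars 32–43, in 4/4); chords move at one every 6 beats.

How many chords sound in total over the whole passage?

A: 10 bars × 4 beats = 40 beats; 5 beats/chord → 8 chords.
B: 21 bars × 4 beats = 84 beats; 2 beats/chord → 42 chords.
C: 12 bars × 4 beats = 48 beats; 6 beats/chord → 8 chords.
Total: 8 + 42 + 8 = 58.

58 chords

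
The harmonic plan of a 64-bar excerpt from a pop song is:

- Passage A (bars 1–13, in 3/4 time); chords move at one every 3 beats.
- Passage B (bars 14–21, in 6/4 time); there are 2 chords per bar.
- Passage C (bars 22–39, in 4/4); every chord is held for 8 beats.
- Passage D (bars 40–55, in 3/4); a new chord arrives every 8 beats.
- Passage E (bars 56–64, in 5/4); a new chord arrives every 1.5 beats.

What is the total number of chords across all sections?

A has 39 beats and chords last 3 each, so 13 chords.
B has 48 beats and chords last 3 each, so 16 chords.
C has 72 beats and chords last 8 each, so 9 chords.
D has 48 beats and chords last 8 each, so 6 chords.
E has 45 beats and chords last 1.5 each, so 30 chords.
Total: 13 + 16 + 9 + 6 + 30 = 74.

74 chords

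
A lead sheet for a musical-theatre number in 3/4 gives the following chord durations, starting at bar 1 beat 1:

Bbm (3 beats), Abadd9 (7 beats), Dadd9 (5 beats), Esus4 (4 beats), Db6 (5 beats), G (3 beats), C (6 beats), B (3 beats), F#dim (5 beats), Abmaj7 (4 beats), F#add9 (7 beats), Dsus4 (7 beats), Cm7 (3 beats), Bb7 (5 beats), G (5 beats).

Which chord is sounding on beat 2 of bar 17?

Beat 2 of bar 17 is beat (17−1)×3 + 2 = 50 overall.
Running totals: Bbm ends at 3, Abadd9 ends at 10, Dadd9 ends at 15, Esus4 ends at 19, Db6 ends at 24, G ends at 27, C ends at 33, B ends at 36, F#dim ends at 41, Abmaj7 ends at 45, F#add9 ends at 52.
Beat 50 falls within F#add9.

F#add9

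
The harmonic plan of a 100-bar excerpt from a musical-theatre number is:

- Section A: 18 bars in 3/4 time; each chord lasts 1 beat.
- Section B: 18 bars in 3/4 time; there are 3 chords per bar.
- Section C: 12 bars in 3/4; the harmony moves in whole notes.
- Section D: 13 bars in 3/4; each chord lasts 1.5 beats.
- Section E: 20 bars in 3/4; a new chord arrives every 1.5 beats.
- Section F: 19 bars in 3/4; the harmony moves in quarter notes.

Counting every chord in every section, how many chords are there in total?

A: 18 bars × 3 beats = 54 beats; 1 beat/chord → 54 chords.
B: 18 bars × 3 beats = 54 beats; 1 beat/chord → 54 chords.
C: 12 bars × 3 beats = 36 beats; 4 beats/chord → 9 chords.
D: 13 bars × 3 beats = 39 beats; 1.5 beats/chord → 26 chords.
E: 20 bars × 3 beats = 60 beats; 1.5 beats/chord → 40 chords.
F: 19 bars × 3 beats = 57 beats; 1 beat/chord → 57 chords.
Total: 54 + 54 + 9 + 26 + 40 + 57 = 240.

240 chords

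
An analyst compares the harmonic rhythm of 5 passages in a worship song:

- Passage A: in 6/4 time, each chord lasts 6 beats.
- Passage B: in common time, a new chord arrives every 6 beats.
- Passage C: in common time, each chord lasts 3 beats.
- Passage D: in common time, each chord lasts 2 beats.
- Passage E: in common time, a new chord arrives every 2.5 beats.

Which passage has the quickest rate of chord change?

A: 6 beats/bar ÷ 6 beats/chord = 1 chord/bar.
B: 4 beats/bar ÷ 6 beats/chord = 2/3 chords/bar.
C: 4 beats/bar ÷ 3 beats/chord = 4/3 chords/bar.
D: 4 beats/bar ÷ 2 beats/chord = 2 chords/bar.
E: 4 beats/bar ÷ 2.5 beats/chord = 1.6 chords/bar.
Fastest is D at 2 chords/bar.

Passage D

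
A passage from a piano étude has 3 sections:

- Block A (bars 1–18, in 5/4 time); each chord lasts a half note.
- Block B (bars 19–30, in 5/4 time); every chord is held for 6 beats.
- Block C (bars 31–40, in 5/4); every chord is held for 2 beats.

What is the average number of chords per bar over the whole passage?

2 chords per bar

A: 18 × 5 = 90 beats ÷ 2 = 45 chords.
B: 12 × 5 = 60 beats ÷ 6 = 10 chords.
C: 10 × 5 = 50 beats ÷ 2 = 25 chords.
Overall: 80 chords over 40 bars → 80/40 = 2 chords per bar.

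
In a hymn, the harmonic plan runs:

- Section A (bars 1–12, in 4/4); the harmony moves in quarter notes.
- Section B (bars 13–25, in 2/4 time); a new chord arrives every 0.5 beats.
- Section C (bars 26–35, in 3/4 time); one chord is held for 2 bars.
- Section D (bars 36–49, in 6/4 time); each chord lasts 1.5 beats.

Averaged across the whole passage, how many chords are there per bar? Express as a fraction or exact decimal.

A: 12 × 4 = 48 beats ÷ 1 = 48 chords.
B: 13 × 2 = 26 beats ÷ 0.5 = 52 chords.
C: 10 × 3 = 30 beats ÷ 6 = 5 chords.
D: 14 × 6 = 84 beats ÷ 1.5 = 56 chords.
Overall: 161 chords over 49 bars → 161/49 = 23/7 chords per bar.

23/7 chords per bar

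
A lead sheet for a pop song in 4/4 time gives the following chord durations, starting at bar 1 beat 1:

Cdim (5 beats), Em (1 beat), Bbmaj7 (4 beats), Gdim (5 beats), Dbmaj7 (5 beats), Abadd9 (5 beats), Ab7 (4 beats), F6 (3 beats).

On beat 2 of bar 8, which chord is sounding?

F6

Beat 2 of bar 8 is beat (8−1)×4 + 2 = 30 overall.
Running totals: Cdim ends at 5, Em ends at 6, Bbmaj7 ends at 10, Gdim ends at 15, Dbmaj7 ends at 20, Abadd9 ends at 25, Ab7 ends at 29, F6 ends at 32.
Beat 30 falls within F6.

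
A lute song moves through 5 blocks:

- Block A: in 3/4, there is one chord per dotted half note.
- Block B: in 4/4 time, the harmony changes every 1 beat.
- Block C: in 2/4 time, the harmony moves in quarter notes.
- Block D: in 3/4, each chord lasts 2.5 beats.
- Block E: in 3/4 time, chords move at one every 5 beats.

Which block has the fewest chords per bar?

Block E

A: 3/3 = 1 chord/bar.
B: 4/1 = 4 chords/bar.
C: 2/1 = 2 chords/bar.
D: 3/2.5 = 1.2 chords/bar.
E: 3/5 = 0.6 chords/bar.
Slowest is E at 0.6 chords/bar.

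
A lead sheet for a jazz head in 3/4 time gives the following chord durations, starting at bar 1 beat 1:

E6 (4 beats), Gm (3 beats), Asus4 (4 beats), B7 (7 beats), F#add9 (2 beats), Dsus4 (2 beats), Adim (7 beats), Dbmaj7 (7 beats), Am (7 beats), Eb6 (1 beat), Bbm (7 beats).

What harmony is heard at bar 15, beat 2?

Beat 2 of bar 15 is beat (15−1)×3 + 2 = 44 overall.
Running totals: E6 ends at 4, Gm ends at 7, Asus4 ends at 11, B7 ends at 18, F#add9 ends at 20, Dsus4 ends at 22, Adim ends at 29, Dbmaj7 ends at 36, Am ends at 43, Eb6 ends at 44.
Beat 44 falls within Eb6.

Eb6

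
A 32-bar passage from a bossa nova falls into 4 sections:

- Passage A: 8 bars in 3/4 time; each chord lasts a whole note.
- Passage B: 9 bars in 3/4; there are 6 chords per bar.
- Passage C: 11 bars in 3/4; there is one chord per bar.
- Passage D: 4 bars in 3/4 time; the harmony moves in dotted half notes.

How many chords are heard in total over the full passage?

A: 8 bars × 3 beats = 24 beats; 4 beats/chord → 6 chords.
B: 9 bars × 3 beats = 27 beats; 0.5 beats/chord → 54 chords.
C: 11 bars × 3 beats = 33 beats; 3 beats/chord → 11 chords.
D: 4 bars × 3 beats = 12 beats; 3 beats/chord → 4 chords.
Total: 6 + 54 + 11 + 4 = 75.

75 chords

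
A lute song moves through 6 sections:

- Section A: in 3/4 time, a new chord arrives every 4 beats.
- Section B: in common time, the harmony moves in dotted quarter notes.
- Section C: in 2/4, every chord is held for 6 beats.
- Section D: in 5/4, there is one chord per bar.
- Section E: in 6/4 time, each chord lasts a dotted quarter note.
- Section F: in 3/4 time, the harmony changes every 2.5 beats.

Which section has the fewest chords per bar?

Section C

A: 3/4 = 0.75 chords/bar.
B: 4/1.5 = 8/3 chords/bar.
C: 2/6 = 1/3 chords/bar.
D: 5/5 = 1 chord/bar.
E: 6/1.5 = 4 chords/bar.
F: 3/2.5 = 1.2 chords/bar.
Slowest is C at 1/3 chords/bar.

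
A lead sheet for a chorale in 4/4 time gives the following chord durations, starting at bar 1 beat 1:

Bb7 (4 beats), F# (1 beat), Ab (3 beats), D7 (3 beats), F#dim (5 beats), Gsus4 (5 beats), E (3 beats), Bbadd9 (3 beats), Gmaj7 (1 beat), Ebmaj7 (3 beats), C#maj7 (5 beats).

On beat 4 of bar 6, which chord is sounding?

E

Beat 4 of bar 6 is beat (6−1)×4 + 4 = 24 overall.
Running totals: Bb7 ends at 4, F# ends at 5, Ab ends at 8, D7 ends at 11, F#dim ends at 16, Gsus4 ends at 21, E ends at 24.
Beat 24 falls within E.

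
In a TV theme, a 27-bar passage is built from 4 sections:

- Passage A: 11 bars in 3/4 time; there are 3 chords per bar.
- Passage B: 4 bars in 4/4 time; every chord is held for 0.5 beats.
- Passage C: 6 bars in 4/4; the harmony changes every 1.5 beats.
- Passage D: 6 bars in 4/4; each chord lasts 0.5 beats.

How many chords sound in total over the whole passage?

A: 11·3 = 33 beats, 33/1 = 33 chords.
B: 4·4 = 16 beats, 16/0.5 = 32 chords.
C: 6·4 = 24 beats, 24/1.5 = 16 chords.
D: 6·4 = 24 beats, 24/0.5 = 48 chords.
Total: 33 + 32 + 16 + 48 = 129.

129 chords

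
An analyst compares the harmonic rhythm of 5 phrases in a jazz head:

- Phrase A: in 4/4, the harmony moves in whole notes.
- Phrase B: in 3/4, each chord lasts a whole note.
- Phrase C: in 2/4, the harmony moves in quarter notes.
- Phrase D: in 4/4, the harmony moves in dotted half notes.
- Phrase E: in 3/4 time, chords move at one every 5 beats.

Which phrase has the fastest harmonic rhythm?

Phrase C

A: each chord is 4 beats in 4/4, so 1 per bar.
B: each chord is 4 beats in 3/4, so 0.75 per bar.
C: each chord is 1 beat in 2/4, so 2 per bar.
D: each chord is 3 beats in 4/4, so 4/3 per bar.
E: each chord is 5 beats in 3/4, so 0.6 per bar.
Fastest is C at 2 chords/bar.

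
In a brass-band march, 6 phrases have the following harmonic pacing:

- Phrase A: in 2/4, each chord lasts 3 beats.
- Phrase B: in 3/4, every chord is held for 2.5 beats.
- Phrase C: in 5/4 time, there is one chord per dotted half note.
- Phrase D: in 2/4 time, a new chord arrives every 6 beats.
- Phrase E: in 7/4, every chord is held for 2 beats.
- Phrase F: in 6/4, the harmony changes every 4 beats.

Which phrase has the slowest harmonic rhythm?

A: 2 beats/bar ÷ 3 beats/chord = 2/3 chords/bar.
B: 3 beats/bar ÷ 2.5 beats/chord = 1.2 chords/bar.
C: 5 beats/bar ÷ 3 beats/chord = 5/3 chords/bar.
D: 2 beats/bar ÷ 6 beats/chord = 1/3 chords/bar.
E: 7 beats/bar ÷ 2 beats/chord = 3.5 chords/bar.
F: 6 beats/bar ÷ 4 beats/chord = 1.5 chords/bar.
Slowest is D at 1/3 chords/bar.

Phrase D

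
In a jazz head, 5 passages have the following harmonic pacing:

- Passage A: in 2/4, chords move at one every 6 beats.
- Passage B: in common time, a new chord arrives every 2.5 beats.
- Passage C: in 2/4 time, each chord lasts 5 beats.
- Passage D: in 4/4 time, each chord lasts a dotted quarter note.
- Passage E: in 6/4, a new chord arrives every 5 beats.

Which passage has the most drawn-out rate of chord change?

A: each chord is 6 beats in 2/4, so 1/3 per bar.
B: each chord is 2.5 beats in 4/4, so 1.6 per bar.
C: each chord is 5 beats in 2/4, so 0.4 per bar.
D: each chord is 1.5 beats in 4/4, so 8/3 per bar.
E: each chord is 5 beats in 6/4, so 1.2 per bar.
Slowest is A at 1/3 chords/bar.

Passage A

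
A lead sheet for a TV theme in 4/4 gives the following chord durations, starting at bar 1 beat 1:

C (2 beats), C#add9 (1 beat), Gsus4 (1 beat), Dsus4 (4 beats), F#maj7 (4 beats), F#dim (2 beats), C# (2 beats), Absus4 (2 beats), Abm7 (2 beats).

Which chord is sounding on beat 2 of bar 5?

Absus4

Beat 2 of bar 5 is beat (5−1)×4 + 2 = 18 overall.
Running totals: C ends at 2, C#add9 ends at 3, Gsus4 ends at 4, Dsus4 ends at 8, F#maj7 ends at 12, F#dim ends at 14, C# ends at 16, Absus4 ends at 18.
Beat 18 falls within Absus4.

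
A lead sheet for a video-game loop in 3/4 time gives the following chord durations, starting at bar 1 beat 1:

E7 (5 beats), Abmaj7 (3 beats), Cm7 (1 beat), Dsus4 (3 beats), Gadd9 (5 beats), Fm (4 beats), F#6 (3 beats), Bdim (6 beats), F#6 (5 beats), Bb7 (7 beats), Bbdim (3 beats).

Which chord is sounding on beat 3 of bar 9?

Bdim

Beat 3 of bar 9 is beat (9−1)×3 + 3 = 27 overall.
Running totals: E7 ends at 5, Abmaj7 ends at 8, Cm7 ends at 9, Dsus4 ends at 12, Gadd9 ends at 17, Fm ends at 21, F#6 ends at 24, Bdim ends at 30.
Beat 27 falls within Bdim.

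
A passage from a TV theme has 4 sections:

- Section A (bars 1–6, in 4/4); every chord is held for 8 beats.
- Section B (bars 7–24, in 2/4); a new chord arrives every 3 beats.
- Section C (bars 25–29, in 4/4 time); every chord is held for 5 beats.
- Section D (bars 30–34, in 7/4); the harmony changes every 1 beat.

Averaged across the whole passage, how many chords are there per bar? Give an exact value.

27/17 chords per bar

A: 6 bars of 4 beats is 24 beats; at 8 beats each that's 3 chords.
B: 18 bars of 2 beats is 36 beats; at 3 beats each that's 12 chords.
C: 5 bars of 4 beats is 20 beats; at 5 beats each that's 4 chords.
D: 5 bars of 7 beats is 35 beats; at 1 beat each that's 35 chords.
Overall: 54 chords over 34 bars → 54/34 = 27/17 chords per bar.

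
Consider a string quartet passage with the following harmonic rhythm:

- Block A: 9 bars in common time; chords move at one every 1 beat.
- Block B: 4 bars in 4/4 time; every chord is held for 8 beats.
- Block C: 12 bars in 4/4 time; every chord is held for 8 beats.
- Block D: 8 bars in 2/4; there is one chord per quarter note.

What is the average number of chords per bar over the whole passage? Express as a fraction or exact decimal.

A: 9 bars of 4 beats is 36 beats; at 1 beat each that's 36 chords.
B: 4 bars of 4 beats is 16 beats; at 8 beats each that's 2 chords.
C: 12 bars of 4 beats is 48 beats; at 8 beats each that's 6 chords.
D: 8 bars of 2 beats is 16 beats; at 1 beat each that's 16 chords.
Overall: 60 chords over 33 bars → 60/33 = 20/11 chords per bar.

20/11 chords per bar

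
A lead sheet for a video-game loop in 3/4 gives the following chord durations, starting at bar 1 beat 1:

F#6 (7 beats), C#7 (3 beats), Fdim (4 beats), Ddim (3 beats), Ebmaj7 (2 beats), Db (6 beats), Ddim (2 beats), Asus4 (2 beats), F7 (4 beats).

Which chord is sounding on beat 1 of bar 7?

Beat 1 of bar 7 is beat (7−1)×3 + 1 = 19 overall.
Running totals: F#6 ends at 7, C#7 ends at 10, Fdim ends at 14, Ddim ends at 17, Ebmaj7 ends at 19.
Beat 19 falls within Ebmaj7.

Ebmaj7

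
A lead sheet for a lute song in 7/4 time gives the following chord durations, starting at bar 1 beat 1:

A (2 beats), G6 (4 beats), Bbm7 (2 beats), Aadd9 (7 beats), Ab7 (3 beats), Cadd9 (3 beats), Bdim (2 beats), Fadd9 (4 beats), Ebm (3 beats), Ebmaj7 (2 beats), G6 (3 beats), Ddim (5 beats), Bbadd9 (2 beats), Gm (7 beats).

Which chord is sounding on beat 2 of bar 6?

Beat 2 of bar 6 is beat (6−1)×7 + 2 = 37 overall.
Running totals: A ends at 2, G6 ends at 6, Bbm7 ends at 8, Aadd9 ends at 15, Ab7 ends at 18, Cadd9 ends at 21, Bdim ends at 23, Fadd9 ends at 27, Ebm ends at 30, Ebmaj7 ends at 32, G6 ends at 35, Ddim ends at 40.
Beat 37 falls within Ddim.

Ddim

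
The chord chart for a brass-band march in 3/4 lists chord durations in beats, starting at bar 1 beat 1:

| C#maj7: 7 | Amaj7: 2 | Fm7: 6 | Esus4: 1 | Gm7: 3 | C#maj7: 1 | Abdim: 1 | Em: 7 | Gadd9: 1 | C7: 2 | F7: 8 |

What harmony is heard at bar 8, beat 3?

Em

Beat 3 of bar 8 is beat (8−1)×3 + 3 = 24 overall.
Running totals: C#maj7 ends at 7, Amaj7 ends at 9, Fm7 ends at 15, Esus4 ends at 16, Gm7 ends at 19, C#maj7 ends at 20, Abdim ends at 21, Em ends at 28.
Beat 24 falls within Em.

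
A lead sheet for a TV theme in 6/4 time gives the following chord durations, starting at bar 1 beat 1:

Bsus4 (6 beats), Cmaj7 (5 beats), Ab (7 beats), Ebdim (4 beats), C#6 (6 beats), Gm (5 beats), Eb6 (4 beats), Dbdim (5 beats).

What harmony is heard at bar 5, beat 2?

C#6

Beat 2 of bar 5 is beat (5−1)×6 + 2 = 26 overall.
Running totals: Bsus4 ends at 6, Cmaj7 ends at 11, Ab ends at 18, Ebdim ends at 22, C#6 ends at 28.
Beat 26 falls within C#6.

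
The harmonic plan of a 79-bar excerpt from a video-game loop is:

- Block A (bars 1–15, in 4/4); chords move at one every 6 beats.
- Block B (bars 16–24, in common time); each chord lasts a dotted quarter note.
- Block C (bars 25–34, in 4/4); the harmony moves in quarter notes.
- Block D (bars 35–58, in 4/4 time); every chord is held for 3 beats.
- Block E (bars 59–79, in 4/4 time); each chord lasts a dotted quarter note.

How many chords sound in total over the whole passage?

162 chords

A has 60 beats and chords last 6 each, so 10 chords.
B has 36 beats and chords last 1.5 each, so 24 chords.
C has 40 beats and chords last 1 each, so 40 chords.
D has 96 beats and chords last 3 each, so 32 chords.
E has 84 beats and chords last 1.5 each, so 56 chords.
Total: 10 + 24 + 40 + 32 + 56 = 162.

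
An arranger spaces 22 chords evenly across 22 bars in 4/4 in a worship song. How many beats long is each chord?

4 beats

22 bars × 4 beats/bar = 88 beats total.
88 beats ÷ 22 chords = 4 beats per chord.
(That is a whole note.)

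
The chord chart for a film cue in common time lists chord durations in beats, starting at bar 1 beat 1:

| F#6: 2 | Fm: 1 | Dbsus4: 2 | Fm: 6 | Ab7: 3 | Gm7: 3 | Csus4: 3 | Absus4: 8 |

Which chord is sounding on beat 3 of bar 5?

Beat 3 of bar 5 is beat (5−1)×4 + 3 = 19 overall.
Running totals: F#6 ends at 2, Fm ends at 3, Dbsus4 ends at 5, Fm ends at 11, Ab7 ends at 14, Gm7 ends at 17, Csus4 ends at 20.
Beat 19 falls within Csus4.

Csus4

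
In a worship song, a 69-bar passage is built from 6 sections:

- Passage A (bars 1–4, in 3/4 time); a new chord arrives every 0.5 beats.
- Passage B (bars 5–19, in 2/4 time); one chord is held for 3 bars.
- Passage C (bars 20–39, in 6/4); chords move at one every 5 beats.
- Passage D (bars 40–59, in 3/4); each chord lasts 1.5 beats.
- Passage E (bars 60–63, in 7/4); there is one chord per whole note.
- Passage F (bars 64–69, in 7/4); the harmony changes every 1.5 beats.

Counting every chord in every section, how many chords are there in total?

A has 12 beats and chords last 0.5 each, so 24 chords.
B has 30 beats and chords last 6 each, so 5 chords.
C has 120 beats and chords last 5 each, so 24 chords.
D has 60 beats and chords last 1.5 each, so 40 chords.
E has 28 beats and chords last 4 each, so 7 chords.
F has 42 beats and chords last 1.5 each, so 28 chords.
Total: 24 + 5 + 24 + 40 + 7 + 28 = 128.

128 chords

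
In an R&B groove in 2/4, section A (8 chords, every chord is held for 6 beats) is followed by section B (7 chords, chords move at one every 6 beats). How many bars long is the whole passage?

45 bars

A: 8 × 6 = 48 beats = 24 bars.
B: 7 × 6 = 42 beats = 21 bars.
Total: 24 + 21 = 45 bars.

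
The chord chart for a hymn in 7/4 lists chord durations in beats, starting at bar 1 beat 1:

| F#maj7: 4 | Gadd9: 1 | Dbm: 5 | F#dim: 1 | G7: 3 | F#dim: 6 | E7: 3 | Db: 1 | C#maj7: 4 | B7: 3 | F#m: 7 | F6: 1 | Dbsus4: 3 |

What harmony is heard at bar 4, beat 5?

C#maj7

Beat 5 of bar 4 is beat (4−1)×7 + 5 = 26 overall.
Running totals: F#maj7 ends at 4, Gadd9 ends at 5, Dbm ends at 10, F#dim ends at 11, G7 ends at 14, F#dim ends at 20, E7 ends at 23, Db ends at 24, C#maj7 ends at 28.
Beat 26 falls within C#maj7.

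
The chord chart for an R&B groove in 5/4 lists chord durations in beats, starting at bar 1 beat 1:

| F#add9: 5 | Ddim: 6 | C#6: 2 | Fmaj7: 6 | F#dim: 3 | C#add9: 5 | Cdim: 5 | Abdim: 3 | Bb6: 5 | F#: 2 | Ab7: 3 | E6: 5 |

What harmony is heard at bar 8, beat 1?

Bb6

Beat 1 of bar 8 is beat (8−1)×5 + 1 = 36 overall.
Running totals: F#add9 ends at 5, Ddim ends at 11, C#6 ends at 13, Fmaj7 ends at 19, F#dim ends at 22, C#add9 ends at 27, Cdim ends at 32, Abdim ends at 35, Bb6 ends at 40.
Beat 36 falls within Bb6.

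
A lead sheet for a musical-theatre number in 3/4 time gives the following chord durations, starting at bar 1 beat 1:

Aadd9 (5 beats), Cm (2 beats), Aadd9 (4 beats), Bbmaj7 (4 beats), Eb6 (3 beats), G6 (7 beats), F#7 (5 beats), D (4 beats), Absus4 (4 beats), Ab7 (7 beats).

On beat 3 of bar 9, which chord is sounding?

F#7

Beat 3 of bar 9 is beat (9−1)×3 + 3 = 27 overall.
Running totals: Aadd9 ends at 5, Cm ends at 7, Aadd9 ends at 11, Bbmaj7 ends at 15, Eb6 ends at 18, G6 ends at 25, F#7 ends at 30.
Beat 27 falls within F#7.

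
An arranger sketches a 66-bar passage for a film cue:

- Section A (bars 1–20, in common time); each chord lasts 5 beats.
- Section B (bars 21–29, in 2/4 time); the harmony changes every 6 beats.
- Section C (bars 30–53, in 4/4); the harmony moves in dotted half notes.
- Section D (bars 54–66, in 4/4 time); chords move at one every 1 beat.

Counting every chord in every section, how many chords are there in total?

103 chords

A: 20 bars × 4 beats = 80 beats; 5 beats/chord → 16 chords.
B: 9 bars × 2 beats = 18 beats; 6 beats/chord → 3 chords.
C: 24 bars × 4 beats = 96 beats; 3 beats/chord → 32 chords.
D: 13 bars × 4 beats = 52 beats; 1 beat/chord → 52 chords.
Total: 16 + 3 + 32 + 52 = 103.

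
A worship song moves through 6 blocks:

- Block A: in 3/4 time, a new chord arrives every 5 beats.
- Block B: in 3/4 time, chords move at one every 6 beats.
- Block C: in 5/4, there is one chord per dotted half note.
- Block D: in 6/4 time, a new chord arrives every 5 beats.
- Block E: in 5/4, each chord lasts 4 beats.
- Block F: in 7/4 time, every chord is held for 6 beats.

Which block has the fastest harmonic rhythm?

A: 3/5 = 0.6 chords/bar.
B: 3/6 = 0.5 chords/bar.
C: 5/3 = 5/3 chords/bar.
D: 6/5 = 1.2 chords/bar.
E: 5/4 = 1.25 chords/bar.
F: 7/6 = 7/6 chords/bar.
Fastest is C at 5/3 chords/bar.

Block C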